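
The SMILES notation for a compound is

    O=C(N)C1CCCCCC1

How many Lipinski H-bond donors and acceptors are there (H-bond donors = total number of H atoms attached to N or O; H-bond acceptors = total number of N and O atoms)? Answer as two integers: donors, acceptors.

2, 2

Donors: find every N or O and count the H atoms it carries.
  atom 1 (O): bond orders sum to 2 → 0 H
  atom 3 (N): bond orders sum to 1 → 2 H
Lipinski HBD = 2.
Acceptors: N atoms = 1, O atoms = 1 → HBA = 2.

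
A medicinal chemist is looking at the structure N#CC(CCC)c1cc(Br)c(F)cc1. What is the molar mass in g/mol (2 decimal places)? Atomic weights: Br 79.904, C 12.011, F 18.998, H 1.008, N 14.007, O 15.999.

256.12 g/mol

First, the molecular formula is C11H11BrFN (counting implicit H from valence).
  Br: 1 × 79.904 = 79.904
  C: 11 × 12.011 = 132.121
  F: 1 × 18.998 = 18.998
  H: 11 × 1.008 = 11.088
  N: 1 × 14.007 = 14.007
Sum: 1×79.904 + 11×12.011 + 1×18.998 + 11×1.008 + 1×14.007 = 256.118 → 256.12 g/mol.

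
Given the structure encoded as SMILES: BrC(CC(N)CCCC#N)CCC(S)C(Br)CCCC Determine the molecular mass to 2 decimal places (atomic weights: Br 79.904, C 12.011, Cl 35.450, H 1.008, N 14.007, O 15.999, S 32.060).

First, the molecular formula is C15H28Br2N2S (counting implicit H from valence).
  Br: 2 × 79.904 = 159.808
  C: 15 × 12.011 = 180.165
  H: 28 × 1.008 = 28.224
  N: 2 × 14.007 = 28.014
  S: 1 × 32.060 = 32.060
Sum: 2×79.904 + 15×12.011 + 28×1.008 + 2×14.007 + 1×32.060 = 428.271 → 428.27 g/mol.

428.27 g/mol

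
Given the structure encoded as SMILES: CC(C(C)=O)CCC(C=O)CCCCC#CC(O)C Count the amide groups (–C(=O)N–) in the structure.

0

Scan the SMILES for the amide motif — none present.
Groups that are present: 1 aldehyde, 1 alkyne, 1 hydroxyl, 1 ketone.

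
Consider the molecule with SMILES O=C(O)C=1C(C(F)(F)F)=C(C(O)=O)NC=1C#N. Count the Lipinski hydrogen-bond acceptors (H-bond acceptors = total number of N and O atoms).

N atoms: 2; O atoms: 4.
Lipinski HBA = 2 + 4 = 6.

6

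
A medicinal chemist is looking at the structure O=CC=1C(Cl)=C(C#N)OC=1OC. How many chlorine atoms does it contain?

Scan the SMILES for Cl atoms (remember two-letter symbols like Cl and Br are single atoms).
Chlorine count: 1.

1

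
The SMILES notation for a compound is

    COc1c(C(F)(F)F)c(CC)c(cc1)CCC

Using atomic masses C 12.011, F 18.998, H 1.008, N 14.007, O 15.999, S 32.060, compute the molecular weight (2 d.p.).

246.27 g/mol

First, the molecular formula is C13H17F3O (counting implicit H from valence).
  C: 13 × 12.011 = 156.143
  F: 3 × 18.998 = 56.994
  H: 17 × 1.008 = 17.136
  O: 1 × 15.999 = 15.999
Sum: 13×12.011 + 3×18.998 + 17×1.008 + 1×15.999 = 246.272 → 246.27 g/mol.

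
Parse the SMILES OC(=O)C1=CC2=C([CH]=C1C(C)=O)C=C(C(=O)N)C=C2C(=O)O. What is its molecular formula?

Walk through each heavy atom and fill implicit hydrogens from standard valence (C 4, N 3, O 2, S 2, halogen 1):
  atom 1: O, bond orders sum to 1 (valence 2) → 1 H
  atom 2: C, bond orders sum to 4 (valence 4) → 0 H
  atom 3: O, bond orders sum to 2 (valence 2) → 0 H
  atom 4: C, bond orders sum to 4 (valence 4) → 0 H
  atom 5: C, bond orders sum to 3 (valence 4) → 1 H
  atom 6: C, bond orders sum to 4 (valence 4) → 0 H
  atom 7: C, bond orders sum to 4 (valence 4) → 0 H
  atom 8: C with explicit H count 1
  atom 9: C, bond orders sum to 4 (valence 4) → 0 H
  atom 10: C, bond orders sum to 4 (valence 4) → 0 H
  atom 11: C, bond orders sum to 1 (valence 4) → 3 H
  atom 12: O, bond orders sum to 2 (valence 2) → 0 H
  atom 13: C, bond orders sum to 3 (valence 4) → 1 H
  atom 14: C, bond orders sum to 4 (valence 4) → 0 H
  atom 15: C, bond orders sum to 4 (valence 4) → 0 H
  atom 16: O, bond orders sum to 2 (valence 2) → 0 H
  atom 17: N, bond orders sum to 1 (valence 3) → 2 H
  atom 18: C, bond orders sum to 3 (valence 4) → 1 H
  atom 19: C, bond orders sum to 4 (valence 4) → 0 H
  atom 20: C, bond orders sum to 4 (valence 4) → 0 H
  atom 21: O, bond orders sum to 2 (valence 2) → 0 H
  atom 22: O, bond orders sum to 1 (valence 2) → 1 H
Totals → C:15, H:11, N:1, O:6.
In Hill order: C15H11NO6.

C15H11NO6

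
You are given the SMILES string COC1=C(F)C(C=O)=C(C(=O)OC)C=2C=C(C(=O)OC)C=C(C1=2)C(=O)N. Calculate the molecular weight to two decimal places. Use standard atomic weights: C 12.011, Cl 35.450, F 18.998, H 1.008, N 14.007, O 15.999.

First, the molecular formula is C17H14FNO7 (counting implicit H from valence).
  C: 17 × 12.011 = 204.187
  F: 1 × 18.998 = 18.998
  H: 14 × 1.008 = 14.112
  N: 1 × 14.007 = 14.007
  O: 7 × 15.999 = 111.993
Sum: 17×12.011 + 1×18.998 + 14×1.008 + 1×14.007 + 7×15.999 = 363.297 → 363.30 g/mol.

363.30 g/mol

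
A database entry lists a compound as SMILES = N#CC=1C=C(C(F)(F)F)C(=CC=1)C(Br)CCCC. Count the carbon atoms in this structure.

13

Count every carbon token in the SMILES (each C, including those in ring-closure positions and inside branches).
Carbon count: 13.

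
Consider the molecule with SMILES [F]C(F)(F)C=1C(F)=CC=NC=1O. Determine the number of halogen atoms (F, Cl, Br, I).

4

Halogen atoms appear at heavy-atom positions 1, 3, 4, 7 (4×F).
Other groups present: 1 hydroxyl.
Halogen count: 4.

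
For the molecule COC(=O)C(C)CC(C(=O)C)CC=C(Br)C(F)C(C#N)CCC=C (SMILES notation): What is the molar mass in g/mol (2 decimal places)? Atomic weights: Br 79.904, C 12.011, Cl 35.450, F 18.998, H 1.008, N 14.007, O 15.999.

First, the molecular formula is C18H25BrFNO3 (counting implicit H from valence).
  Br: 1 × 79.904 = 79.904
  C: 18 × 12.011 = 216.198
  F: 1 × 18.998 = 18.998
  H: 25 × 1.008 = 25.200
  N: 1 × 14.007 = 14.007
  O: 3 × 15.999 = 47.997
Sum: 1×79.904 + 18×12.011 + 1×18.998 + 25×1.008 + 1×14.007 + 3×15.999 = 402.304 → 402.30 g/mol.

402.30 g/mol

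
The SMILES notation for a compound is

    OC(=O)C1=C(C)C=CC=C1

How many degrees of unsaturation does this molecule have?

5

Degree of unsaturation = (number of rings) + (number of π bonds).
Ring closures in the SMILES: 1.
π bonds: 4 double bonds (each 1 DoU) → 4 DoU from unsaturation.
Total DoU = 1 + 4 = 5.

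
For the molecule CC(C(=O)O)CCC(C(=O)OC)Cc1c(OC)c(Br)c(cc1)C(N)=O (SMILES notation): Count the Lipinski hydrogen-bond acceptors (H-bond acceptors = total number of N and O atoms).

N atoms: 1; O atoms: 6.
Lipinski HBA = 1 + 6 = 7.

7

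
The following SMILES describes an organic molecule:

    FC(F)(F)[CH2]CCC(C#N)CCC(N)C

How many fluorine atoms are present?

3

Scan the SMILES for F atoms (remember two-letter symbols like Cl and Br are single atoms).
Fluorine count: 3.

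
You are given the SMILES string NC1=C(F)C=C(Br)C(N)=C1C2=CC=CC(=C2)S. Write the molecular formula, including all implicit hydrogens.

Walk through each heavy atom and fill implicit hydrogens from standard valence (C 4, N 3, O 2, S 2, halogen 1):
  atom 1: N, bond orders sum to 1 (valence 3) → 2 H
  atom 2: C, bond orders sum to 4 (valence 4) → 0 H
  atom 3: C, bond orders sum to 4 (valence 4) → 0 H
  atom 4: F (halogen, monovalent) → 0 H
  atom 5: C, bond orders sum to 3 (valence 4) → 1 H
  atom 6: C, bond orders sum to 4 (valence 4) → 0 H
  atom 7: Br (halogen, monovalent) → 0 H
  atom 8: C, bond orders sum to 4 (valence 4) → 0 H
  atom 9: N, bond orders sum to 1 (valence 3) → 2 H
  atom 10: C, bond orders sum to 4 (valence 4) → 0 H
  atom 11: C, bond orders sum to 4 (valence 4) → 0 H
  atom 12: C, bond orders sum to 3 (valence 4) → 1 H
  atom 13: C, bond orders sum to 3 (valence 4) → 1 H
  atom 14: C, bond orders sum to 3 (valence 4) → 1 H
  atom 15: C, bond orders sum to 4 (valence 4) → 0 H
  atom 16: C, bond orders sum to 3 (valence 4) → 1 H
  atom 17: S, bond orders sum to 1 (valence 2) → 1 H
Totals → C:12, H:10, Br:1, F:1, N:2, S:1.

C12H10BrFN2S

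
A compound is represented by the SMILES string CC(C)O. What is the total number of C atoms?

Count every carbon token in the SMILES (each C, including those in ring-closure positions and inside branches).
Carbon count: 3.

3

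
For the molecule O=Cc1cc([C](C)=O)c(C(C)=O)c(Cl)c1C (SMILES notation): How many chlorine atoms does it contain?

Scan the SMILES for Cl atoms (remember two-letter symbols like Cl and Br are single atoms).
Chlorine count: 1.

1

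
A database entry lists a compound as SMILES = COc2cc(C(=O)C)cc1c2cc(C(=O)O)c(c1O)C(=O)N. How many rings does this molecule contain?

2

In SMILES, each pair of matching ring-closure digits denotes one ring-closing bond; the number of such bonds equals the number of independent rings.
Ring-closure bonds here: 2.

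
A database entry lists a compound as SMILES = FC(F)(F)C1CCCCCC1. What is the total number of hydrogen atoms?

Walk through each heavy atom and fill implicit hydrogens from standard valence (C 4, N 3, O 2, S 2, halogen 1):
  atom 1: F (halogen, monovalent) → 0 H
  atom 2: C, bond orders sum to 4 (valence 4) → 0 H
  atom 3: F (halogen, monovalent) → 0 H
  atom 4: F (halogen, monovalent) → 0 H
  atom 5: C, bond orders sum to 3 (valence 4) → 1 H
  atom 6: C, bond orders sum to 2 (valence 4) → 2 H
  atom 7: C, bond orders sum to 2 (valence 4) → 2 H
  atom 8: C, bond orders sum to 2 (valence 4) → 2 H
  atom 9: C, bond orders sum to 2 (valence 4) → 2 H
  atom 10: C, bond orders sum to 2 (valence 4) → 2 H
  atom 11: C, bond orders sum to 2 (valence 4) → 2 H
Total hydrogens: 13.

13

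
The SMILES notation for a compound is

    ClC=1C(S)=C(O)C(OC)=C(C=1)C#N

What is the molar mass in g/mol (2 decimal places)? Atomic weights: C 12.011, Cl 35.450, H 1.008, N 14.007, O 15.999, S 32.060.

First, the molecular formula is C8H6ClNO2S (counting implicit H from valence).
  C: 8 × 12.011 = 96.088
  Cl: 1 × 35.450 = 35.450
  H: 6 × 1.008 = 6.048
  N: 1 × 14.007 = 14.007
  O: 2 × 15.999 = 31.998
  S: 1 × 32.060 = 32.060
Sum: 8×12.011 + 1×35.450 + 6×1.008 + 1×14.007 + 2×15.999 + 1×32.060 = 215.651 → 215.65 g/mol.

215.65 g/mol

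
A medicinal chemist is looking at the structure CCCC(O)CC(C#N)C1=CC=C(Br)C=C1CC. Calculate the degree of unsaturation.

Degree of unsaturation = (number of rings) + (number of π bonds).
Ring closures in the SMILES: 1.
π bonds: 3 double bonds (each 1 DoU), 1 triple bond (each 2 DoU) → 5 DoU from unsaturation.
Total DoU = 1 + 5 = 6.

6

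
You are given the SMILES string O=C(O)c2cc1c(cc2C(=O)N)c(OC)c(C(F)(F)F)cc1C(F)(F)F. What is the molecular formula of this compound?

Walk through each heavy atom and fill implicit hydrogens from standard valence (C 4, N 3, O 2, S 2, halogen 1); for lowercase aromatic atoms, an aromatic c carries 1 H when it has two neighbours and 0 H with three, and aromatic n carries 0 H:
  atom 1: O, bond orders sum to 2 (valence 2) → 0 H
  atom 2: C, bond orders sum to 4 (valence 4) → 0 H
  atom 3: O, bond orders sum to 1 (valence 2) → 1 H
  atom 4: aromatic c, 3 neighbours → 0 H
  atom 5: aromatic c, 2 neighbours → 1 H
  atom 6: aromatic c, 3 neighbours → 0 H
  atom 7: aromatic c, 3 neighbours → 0 H
  atom 8: aromatic c, 2 neighbours → 1 H
  atom 9: aromatic c, 3 neighbours → 0 H
  atom 10: C, bond orders sum to 4 (valence 4) → 0 H
  atom 11: O, bond orders sum to 2 (valence 2) → 0 H
  atom 12: N, bond orders sum to 1 (valence 3) → 2 H
  atom 13: aromatic c, 3 neighbours → 0 H
  atom 14: O, bond orders sum to 2 (valence 2) → 0 H
  atom 15: C, bond orders sum to 1 (valence 4) → 3 H
  atom 16: aromatic c, 3 neighbours → 0 H
  atom 17: C, bond orders sum to 4 (valence 4) → 0 H
  atom 18: F (halogen, monovalent) → 0 H
  atom 19: F (halogen, monovalent) → 0 H
  atom 20: F (halogen, monovalent) → 0 H
  atom 21: aromatic c, 2 neighbours → 1 H
  atom 22: aromatic c, 3 neighbours → 0 H
  atom 23: C, bond orders sum to 4 (valence 4) → 0 H
  atom 24: F (halogen, monovalent) → 0 H
  atom 25: F (halogen, monovalent) → 0 H
  atom 26: F (halogen, monovalent) → 0 H
Totals → C:15, H:9, F:6, N:1, O:4.

C15H9F6NO4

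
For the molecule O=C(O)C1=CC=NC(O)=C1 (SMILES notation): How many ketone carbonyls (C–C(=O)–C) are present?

Scan the SMILES for the ketone motif — none present.
Groups that are present: 1 carboxylic acid, 1 hydroxyl.

0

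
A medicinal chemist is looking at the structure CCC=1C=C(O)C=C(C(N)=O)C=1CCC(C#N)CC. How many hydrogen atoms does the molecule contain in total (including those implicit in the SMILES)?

Walk through each heavy atom and fill implicit hydrogens from standard valence (C 4, N 3, O 2, S 2, halogen 1):
  atom 1: C, bond orders sum to 1 (valence 4) → 3 H
  atom 2: C, bond orders sum to 2 (valence 4) → 2 H
  atom 3: C, bond orders sum to 4 (valence 4) → 0 H
  atom 4: C, bond orders sum to 3 (valence 4) → 1 H
  atom 5: C, bond orders sum to 4 (valence 4) → 0 H
  atom 6: O, bond orders sum to 1 (valence 2) → 1 H
  atom 7: C, bond orders sum to 3 (valence 4) → 1 H
  atom 8: C, bond orders sum to 4 (valence 4) → 0 H
  atom 9: C, bond orders sum to 4 (valence 4) → 0 H
  atom 10: N, bond orders sum to 1 (valence 3) → 2 H
  atom 11: O, bond orders sum to 2 (valence 2) → 0 H
  atom 12: C, bond orders sum to 4 (valence 4) → 0 H
  atom 13: C, bond orders sum to 2 (valence 4) → 2 H
  atom 14: C, bond orders sum to 2 (valence 4) → 2 H
  atom 15: C, bond orders sum to 3 (valence 4) → 1 H
  atom 16: C, bond orders sum to 4 (valence 4) → 0 H
  atom 17: N, bond orders sum to 3 (valence 3) → 0 H
  atom 18: C, bond orders sum to 2 (valence 4) → 2 H
  atom 19: C, bond orders sum to 1 (valence 4) → 3 H
Total hydrogens: 20.

20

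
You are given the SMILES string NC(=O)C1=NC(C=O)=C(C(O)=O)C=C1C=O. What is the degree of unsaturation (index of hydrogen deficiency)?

Degree of unsaturation = (number of rings) + (number of π bonds).
Ring closures in the SMILES: 1.
π bonds: 7 double bonds (each 1 DoU) → 7 DoU from unsaturation.
Total DoU = 1 + 7 = 8.

8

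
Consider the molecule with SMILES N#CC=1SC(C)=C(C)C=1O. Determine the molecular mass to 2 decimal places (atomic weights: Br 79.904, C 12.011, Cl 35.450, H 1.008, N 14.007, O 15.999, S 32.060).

First, the molecular formula is C7H7NOS (counting implicit H from valence).
  C: 7 × 12.011 = 84.077
  H: 7 × 1.008 = 7.056
  N: 1 × 14.007 = 14.007
  O: 1 × 15.999 = 15.999
  S: 1 × 32.060 = 32.060
Sum: 7×12.011 + 7×1.008 + 1×14.007 + 1×15.999 + 1×32.060 = 153.199 → 153.20 g/mol.

153.20 g/mol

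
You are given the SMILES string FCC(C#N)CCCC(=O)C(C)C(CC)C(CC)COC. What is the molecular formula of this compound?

C17H30FNO2

Walk through each heavy atom and fill implicit hydrogens from standard valence (C 4, N 3, O 2, S 2, halogen 1):
  atom 1: F (halogen, monovalent) → 0 H
  atom 2: C, bond orders sum to 2 (valence 4) → 2 H
  atom 3: C, bond orders sum to 3 (valence 4) → 1 H
  atom 4: C, bond orders sum to 4 (valence 4) → 0 H
  atom 5: N, bond orders sum to 3 (valence 3) → 0 H
  atom 6: C, bond orders sum to 2 (valence 4) → 2 H
  atom 7: C, bond orders sum to 2 (valence 4) → 2 H
  atom 8: C, bond orders sum to 2 (valence 4) → 2 H
  atom 9: C, bond orders sum to 4 (valence 4) → 0 H
  atom 10: O, bond orders sum to 2 (valence 2) → 0 H
  atom 11: C, bond orders sum to 3 (valence 4) → 1 H
  atom 12: C, bond orders sum to 1 (valence 4) → 3 H
  atom 13: C, bond orders sum to 3 (valence 4) → 1 H
  atom 14: C, bond orders sum to 2 (valence 4) → 2 H
  atom 15: C, bond orders sum to 1 (valence 4) → 3 H
  atom 16: C, bond orders sum to 3 (valence 4) → 1 H
  atom 17: C, bond orders sum to 2 (valence 4) → 2 H
  atom 18: C, bond orders sum to 1 (valence 4) → 3 H
  atom 19: C, bond orders sum to 2 (valence 4) → 2 H
  atom 20: O, bond orders sum to 2 (valence 2) → 0 H
  atom 21: C, bond orders sum to 1 (valence 4) → 3 H
Totals → C:17, H:30, F:1, N:1, O:2.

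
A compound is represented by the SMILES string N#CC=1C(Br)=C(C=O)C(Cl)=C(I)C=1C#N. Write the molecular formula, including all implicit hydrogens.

C9HBrClIN2O

Walk through each heavy atom and fill implicit hydrogens from standard valence (C 4, N 3, O 2, S 2, halogen 1):
  atom 1: N, bond orders sum to 3 (valence 3) → 0 H
  atom 2: C, bond orders sum to 4 (valence 4) → 0 H
  atom 3: C, bond orders sum to 4 (valence 4) → 0 H
  atom 4: C, bond orders sum to 4 (valence 4) → 0 H
  atom 5: Br (halogen, monovalent) → 0 H
  atom 6: C, bond orders sum to 4 (valence 4) → 0 H
  atom 7: C, bond orders sum to 3 (valence 4) → 1 H
  atom 8: O, bond orders sum to 2 (valence 2) → 0 H
  atom 9: C, bond orders sum to 4 (valence 4) → 0 H
  atom 10: Cl (halogen, monovalent) → 0 H
  atom 11: C, bond orders sum to 4 (valence 4) → 0 H
  atom 12: I (halogen, monovalent) → 0 H
  atom 13: C, bond orders sum to 4 (valence 4) → 0 H
  atom 14: C, bond orders sum to 4 (valence 4) → 0 H
  atom 15: N, bond orders sum to 3 (valence 3) → 0 H
Totals → C:9, H:1, Br:1, Cl:1, I:1, N:2, O:1.
In Hill order: C9HBrClIN2O.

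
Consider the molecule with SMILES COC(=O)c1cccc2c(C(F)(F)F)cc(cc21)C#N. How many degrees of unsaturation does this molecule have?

Molecular formula: C14H8F3NO2.
DoU = (2C + 2 + N − H − X) / 2, where X is the halogen count and O/S are ignored.
    = (2·14 + 2 + 1 − 8 − 3) / 2 = 20 / 2 = 10.

10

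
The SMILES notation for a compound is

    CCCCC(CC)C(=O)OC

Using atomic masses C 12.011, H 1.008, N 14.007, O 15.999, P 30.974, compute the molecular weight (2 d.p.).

158.24 g/mol

First, the molecular formula is C9H18O2 (counting implicit H from valence).
  C: 9 × 12.011 = 108.099
  H: 18 × 1.008 = 18.144
  O: 2 × 15.999 = 31.998
Sum: 9×12.011 + 18×1.008 + 2×15.999 = 158.241 → 158.24 g/mol.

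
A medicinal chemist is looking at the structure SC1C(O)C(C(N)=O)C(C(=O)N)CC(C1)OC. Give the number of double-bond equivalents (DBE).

Degree of unsaturation = (number of rings) + (number of π bonds).
Ring closures in the SMILES: 1.
π bonds: 2 double bonds (each 1 DoU) → 2 DoU from unsaturation.
Total DoU = 1 + 2 = 3.

3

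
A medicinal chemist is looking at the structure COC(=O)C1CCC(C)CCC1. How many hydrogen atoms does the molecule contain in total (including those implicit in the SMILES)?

18

Walk through each heavy atom and fill implicit hydrogens from standard valence (C 4, N 3, O 2, S 2, halogen 1):
  atom 1: C, bond orders sum to 1 (valence 4) → 3 H
  atom 2: O, bond orders sum to 2 (valence 2) → 0 H
  atom 3: C, bond orders sum to 4 (valence 4) → 0 H
  atom 4: O, bond orders sum to 2 (valence 2) → 0 H
  atom 5: C, bond orders sum to 3 (valence 4) → 1 H
  atom 6: C, bond orders sum to 2 (valence 4) → 2 H
  atom 7: C, bond orders sum to 2 (valence 4) → 2 H
  atom 8: C, bond orders sum to 3 (valence 4) → 1 H
  atom 9: C, bond orders sum to 1 (valence 4) → 3 H
  atom 10: C, bond orders sum to 2 (valence 4) → 2 H
  atom 11: C, bond orders sum to 2 (valence 4) → 2 H
  atom 12: C, bond orders sum to 2 (valence 4) → 2 H
Total hydrogens: 18.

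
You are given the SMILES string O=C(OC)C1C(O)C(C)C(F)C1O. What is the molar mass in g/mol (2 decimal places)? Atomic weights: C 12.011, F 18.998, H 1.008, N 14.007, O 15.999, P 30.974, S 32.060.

192.19 g/mol

First, the molecular formula is C8H13FO4 (counting implicit H from valence).
  C: 8 × 12.011 = 96.088
  F: 1 × 18.998 = 18.998
  H: 13 × 1.008 = 13.104
  O: 4 × 15.999 = 63.996
Sum: 8×12.011 + 1×18.998 + 13×1.008 + 4×15.999 = 192.186 → 192.19 g/mol.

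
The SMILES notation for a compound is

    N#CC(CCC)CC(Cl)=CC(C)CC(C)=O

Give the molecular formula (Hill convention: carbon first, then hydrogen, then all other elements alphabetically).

C13H20ClNO

Walk through each heavy atom and fill implicit hydrogens from standard valence (C 4, N 3, O 2, S 2, halogen 1):
  atom 1: N, bond orders sum to 3 (valence 3) → 0 H
  atom 2: C, bond orders sum to 4 (valence 4) → 0 H
  atom 3: C, bond orders sum to 3 (valence 4) → 1 H
  atom 4: C, bond orders sum to 2 (valence 4) → 2 H
  atom 5: C, bond orders sum to 2 (valence 4) → 2 H
  atom 6: C, bond orders sum to 1 (valence 4) → 3 H
  atom 7: C, bond orders sum to 2 (valence 4) → 2 H
  atom 8: C, bond orders sum to 4 (valence 4) → 0 H
  atom 9: Cl (halogen, monovalent) → 0 H
  atom 10: C, bond orders sum to 3 (valence 4) → 1 H
  atom 11: C, bond orders sum to 3 (valence 4) → 1 H
  atom 12: C, bond orders sum to 1 (valence 4) → 3 H
  atom 13: C, bond orders sum to 2 (valence 4) → 2 H
  atom 14: C, bond orders sum to 4 (valence 4) → 0 H
  atom 15: C, bond orders sum to 1 (valence 4) → 3 H
  atom 16: O, bond orders sum to 2 (valence 2) → 0 H
Totals → C:13, H:20, Cl:1, N:1, O:1.
In Hill order: C13H20ClNO.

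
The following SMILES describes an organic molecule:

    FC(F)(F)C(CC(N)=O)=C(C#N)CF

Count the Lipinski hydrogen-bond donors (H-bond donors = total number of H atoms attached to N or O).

2

Donors: find every N or O and count the H atoms it carries.
  atom 8 (N): bond orders sum to 1 → 2 H
  atom 9 (O): bond orders sum to 2 → 0 H
  atom 12 (N): bond orders sum to 3 → 0 H
Lipinski HBD = 2.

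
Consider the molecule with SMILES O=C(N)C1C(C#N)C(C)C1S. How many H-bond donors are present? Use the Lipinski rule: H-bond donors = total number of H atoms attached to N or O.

Donors: find every N or O and count the H atoms it carries.
  atom 1 (O): bond orders sum to 2 → 0 H
  atom 3 (N): bond orders sum to 1 → 2 H
  atom 7 (N): bond orders sum to 3 → 0 H
Lipinski HBD = 2.

2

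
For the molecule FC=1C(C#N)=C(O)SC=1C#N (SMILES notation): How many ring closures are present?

In SMILES, each pair of matching ring-closure digits denotes one ring-closing bond; the number of such bonds equals the number of independent rings.
Ring-closure bonds here: 1.

1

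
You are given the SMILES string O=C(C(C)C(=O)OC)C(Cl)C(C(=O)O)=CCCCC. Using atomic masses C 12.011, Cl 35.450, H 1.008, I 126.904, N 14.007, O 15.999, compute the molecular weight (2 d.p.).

290.74 g/mol

First, the molecular formula is C13H19ClO5 (counting implicit H from valence).
  C: 13 × 12.011 = 156.143
  Cl: 1 × 35.450 = 35.450
  H: 19 × 1.008 = 19.152
  O: 5 × 15.999 = 79.995
Sum: 13×12.011 + 1×35.450 + 19×1.008 + 5×15.999 = 290.740 → 290.74 g/mol.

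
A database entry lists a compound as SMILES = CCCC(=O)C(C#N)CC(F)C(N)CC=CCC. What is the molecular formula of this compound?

Walk through each heavy atom and fill implicit hydrogens from standard valence (C 4, N 3, O 2, S 2, halogen 1):
  atom 1: C, bond orders sum to 1 (valence 4) → 3 H
  atom 2: C, bond orders sum to 2 (valence 4) → 2 H
  atom 3: C, bond orders sum to 2 (valence 4) → 2 H
  atom 4: C, bond orders sum to 4 (valence 4) → 0 H
  atom 5: O, bond orders sum to 2 (valence 2) → 0 H
  atom 6: C, bond orders sum to 3 (valence 4) → 1 H
  atom 7: C, bond orders sum to 4 (valence 4) → 0 H
  atom 8: N, bond orders sum to 3 (valence 3) → 0 H
  atom 9: C, bond orders sum to 2 (valence 4) → 2 H
  atom 10: C, bond orders sum to 3 (valence 4) → 1 H
  atom 11: F (halogen, monovalent) → 0 H
  atom 12: C, bond orders sum to 3 (valence 4) → 1 H
  atom 13: N, bond orders sum to 1 (valence 3) → 2 H
  atom 14: C, bond orders sum to 2 (valence 4) → 2 H
  atom 15: C, bond orders sum to 3 (valence 4) → 1 H
  atom 16: C, bond orders sum to 3 (valence 4) → 1 H
  atom 17: C, bond orders sum to 2 (valence 4) → 2 H
  atom 18: C, bond orders sum to 1 (valence 4) → 3 H
Totals → C:14, H:23, F:1, N:2, O:1.

C14H23FN2O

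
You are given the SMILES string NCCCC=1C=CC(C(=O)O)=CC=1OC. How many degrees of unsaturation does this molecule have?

Degree of unsaturation = (number of rings) + (number of π bonds).
Ring closures in the SMILES: 1.
π bonds: 4 double bonds (each 1 DoU) → 4 DoU from unsaturation.
Total DoU = 1 + 4 = 5.

5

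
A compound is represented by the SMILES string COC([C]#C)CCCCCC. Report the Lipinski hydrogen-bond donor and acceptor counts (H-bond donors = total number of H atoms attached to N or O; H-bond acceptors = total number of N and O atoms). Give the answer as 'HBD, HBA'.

Donors: find every N or O and count the H atoms it carries.
  atom 2 (O): bond orders sum to 2 → 0 H
Lipinski HBD = 0.
Acceptors: N atoms = 0, O atoms = 1 → HBA = 1.

0, 1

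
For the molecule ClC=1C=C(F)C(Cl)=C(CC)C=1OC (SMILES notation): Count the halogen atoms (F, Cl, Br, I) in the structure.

3

Halogen atoms appear at heavy-atom positions 1, 5, 7 (2×Cl, 1×F).
Other groups present: 1 ether.
Halogen count: 3.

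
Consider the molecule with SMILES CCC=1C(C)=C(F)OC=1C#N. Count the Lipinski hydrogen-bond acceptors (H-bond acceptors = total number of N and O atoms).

N atoms: 1; O atoms: 1.
Lipinski HBA = 1 + 1 = 2.

2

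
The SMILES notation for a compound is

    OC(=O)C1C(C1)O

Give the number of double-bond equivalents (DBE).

Molecular formula: C4H6O3.
DoU = (2C + 2 + N − H − X) / 2, where X is the halogen count and O/S are ignored.
    = (2·4 + 2 + 0 − 6 − 0) / 2 = 4 / 2 = 2.

2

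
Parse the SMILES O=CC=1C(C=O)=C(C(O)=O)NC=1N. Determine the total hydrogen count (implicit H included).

6

Walk through each heavy atom and fill implicit hydrogens from standard valence (C 4, N 3, O 2, S 2, halogen 1):
  atom 1: O, bond orders sum to 2 (valence 2) → 0 H
  atom 2: C, bond orders sum to 3 (valence 4) → 1 H
  atom 3: C, bond orders sum to 4 (valence 4) → 0 H
  atom 4: C, bond orders sum to 4 (valence 4) → 0 H
  atom 5: C, bond orders sum to 3 (valence 4) → 1 H
  atom 6: O, bond orders sum to 2 (valence 2) → 0 H
  atom 7: C, bond orders sum to 4 (valence 4) → 0 H
  atom 8: C, bond orders sum to 4 (valence 4) → 0 H
  atom 9: O, bond orders sum to 1 (valence 2) → 1 H
  atom 10: O, bond orders sum to 2 (valence 2) → 0 H
  atom 11: N, bond orders sum to 2 (valence 3) → 1 H
  atom 12: C, bond orders sum to 4 (valence 4) → 0 H
  atom 13: N, bond orders sum to 1 (valence 3) → 2 H
Total hydrogens: 6.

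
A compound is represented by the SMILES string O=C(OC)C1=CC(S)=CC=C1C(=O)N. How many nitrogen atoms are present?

Scan the SMILES for N atoms (remember two-letter symbols like Cl and Br are single atoms).
Nitrogen count: 1.

1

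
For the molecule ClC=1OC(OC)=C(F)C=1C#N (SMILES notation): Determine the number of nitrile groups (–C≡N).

1

The nitrile motif appears at heavy-atom position 10 in the SMILES.
Other groups present: 1 ether.
Nitrile count: 1.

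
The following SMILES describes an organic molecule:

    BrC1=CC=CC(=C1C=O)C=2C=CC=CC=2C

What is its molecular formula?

C14H11BrO

Walk through each heavy atom and fill implicit hydrogens from standard valence (C 4, N 3, O 2, S 2, halogen 1):
  atom 1: Br (halogen, monovalent) → 0 H
  atom 2: C, bond orders sum to 4 (valence 4) → 0 H
  atom 3: C, bond orders sum to 3 (valence 4) → 1 H
  atom 4: C, bond orders sum to 3 (valence 4) → 1 H
  atom 5: C, bond orders sum to 3 (valence 4) → 1 H
  atom 6: C, bond orders sum to 4 (valence 4) → 0 H
  atom 7: C, bond orders sum to 4 (valence 4) → 0 H
  atom 8: C, bond orders sum to 3 (valence 4) → 1 H
  atom 9: O, bond orders sum to 2 (valence 2) → 0 H
  atom 10: C, bond orders sum to 4 (valence 4) → 0 H
  atom 11: C, bond orders sum to 3 (valence 4) → 1 H
  atom 12: C, bond orders sum to 3 (valence 4) → 1 H
  atom 13: C, bond orders sum to 3 (valence 4) → 1 H
  atom 14: C, bond orders sum to 3 (valence 4) → 1 H
  atom 15: C, bond orders sum to 4 (valence 4) → 0 H
  atom 16: C, bond orders sum to 1 (valence 4) → 3 H
Totals → C:14, H:11, Br:1, O:1.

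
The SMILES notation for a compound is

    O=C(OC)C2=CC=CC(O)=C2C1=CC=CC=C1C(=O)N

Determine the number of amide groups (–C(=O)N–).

The amide motif appears at heavy-atom position 18 in the SMILES.
Other groups present: 1 ester, 1 hydroxyl.
Amide count: 1.

1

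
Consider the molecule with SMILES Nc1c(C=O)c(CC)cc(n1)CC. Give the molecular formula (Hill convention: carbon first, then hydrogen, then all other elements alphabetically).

Walk through each heavy atom and fill implicit hydrogens from standard valence (C 4, N 3, O 2, S 2, halogen 1); for lowercase aromatic atoms, an aromatic c carries 1 H when it has two neighbours and 0 H with three, and aromatic n carries 0 H:
  atom 1: N, bond orders sum to 1 (valence 3) → 2 H
  atom 2: aromatic c, 3 neighbours → 0 H
  atom 3: aromatic c, 3 neighbours → 0 H
  atom 4: C, bond orders sum to 3 (valence 4) → 1 H
  atom 5: O, bond orders sum to 2 (valence 2) → 0 H
  atom 6: aromatic c, 3 neighbours → 0 H
  atom 7: C, bond orders sum to 2 (valence 4) → 2 H
  atom 8: C, bond orders sum to 1 (valence 4) → 3 H
  atom 9: aromatic c, 2 neighbours → 1 H
  atom 10: aromatic c, 3 neighbours → 0 H
  atom 11: aromatic n, 2 neighbours → 0 H
  atom 12: C, bond orders sum to 2 (valence 4) → 2 H
  atom 13: C, bond orders sum to 1 (valence 4) → 3 H
Totals → C:10, H:14, N:2, O:1.

C10H14N2O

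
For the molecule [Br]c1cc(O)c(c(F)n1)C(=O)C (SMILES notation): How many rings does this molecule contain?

In SMILES, each pair of matching ring-closure digits denotes one ring-closing bond; the number of such bonds equals the number of independent rings.
Ring-closure bonds here: 1.

1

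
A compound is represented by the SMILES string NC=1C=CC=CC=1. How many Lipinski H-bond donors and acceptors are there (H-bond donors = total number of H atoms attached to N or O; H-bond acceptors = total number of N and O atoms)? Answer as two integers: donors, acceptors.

Donors: find every N or O and count the H atoms it carries.
  atom 1 (N): bond orders sum to 1 → 2 H
Lipinski HBD = 2.
Acceptors: N atoms = 1, O atoms = 0 → HBA = 1.

2, 1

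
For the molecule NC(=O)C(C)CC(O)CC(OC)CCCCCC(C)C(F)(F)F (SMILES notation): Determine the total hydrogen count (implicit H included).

30

Walk through each heavy atom and fill implicit hydrogens from standard valence (C 4, N 3, O 2, S 2, halogen 1):
  atom 1: N, bond orders sum to 1 (valence 3) → 2 H
  atom 2: C, bond orders sum to 4 (valence 4) → 0 H
  atom 3: O, bond orders sum to 2 (valence 2) → 0 H
  atom 4: C, bond orders sum to 3 (valence 4) → 1 H
  atom 5: C, bond orders sum to 1 (valence 4) → 3 H
  atom 6: C, bond orders sum to 2 (valence 4) → 2 H
  atom 7: C, bond orders sum to 3 (valence 4) → 1 H
  atom 8: O, bond orders sum to 1 (valence 2) → 1 H
  atom 9: C, bond orders sum to 2 (valence 4) → 2 H
  atom 10: C, bond orders sum to 3 (valence 4) → 1 H
  atom 11: O, bond orders sum to 2 (valence 2) → 0 H
  atom 12: C, bond orders sum to 1 (valence 4) → 3 H
  atom 13: C, bond orders sum to 2 (valence 4) → 2 H
  atom 14: C, bond orders sum to 2 (valence 4) → 2 H
  atom 15: C, bond orders sum to 2 (valence 4) → 2 H
  atom 16: C, bond orders sum to 2 (valence 4) → 2 H
  atom 17: C, bond orders sum to 2 (valence 4) → 2 H
  atom 18: C, bond orders sum to 3 (valence 4) → 1 H
  atom 19: C, bond orders sum to 1 (valence 4) → 3 H
  atom 20: C, bond orders sum to 4 (valence 4) → 0 H
  atom 21: F (halogen, monovalent) → 0 H
  atom 22: F (halogen, monovalent) → 0 H
  atom 23: F (halogen, monovalent) → 0 H
Total hydrogens: 30.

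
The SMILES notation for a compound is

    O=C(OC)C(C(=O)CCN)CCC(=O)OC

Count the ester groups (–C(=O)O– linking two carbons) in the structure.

2

The ester motif appears at heavy-atom positions 2, 13 in the SMILES.
Other groups present: 1 ketone, 1 primary amine.
Ester count: 2.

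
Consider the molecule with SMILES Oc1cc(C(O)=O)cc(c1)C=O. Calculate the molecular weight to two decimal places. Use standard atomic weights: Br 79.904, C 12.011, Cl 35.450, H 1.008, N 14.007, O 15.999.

First, the molecular formula is C8H6O4 (counting implicit H from valence).
  C: 8 × 12.011 = 96.088
  H: 6 × 1.008 = 6.048
  O: 4 × 15.999 = 63.996
Sum: 8×12.011 + 6×1.008 + 4×15.999 = 166.132 → 166.13 g/mol.

166.13 g/mol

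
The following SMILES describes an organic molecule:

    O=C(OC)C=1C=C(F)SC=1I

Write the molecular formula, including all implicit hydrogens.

Walk through each heavy atom and fill implicit hydrogens from standard valence (C 4, N 3, O 2, S 2, halogen 1):
  atom 1: O, bond orders sum to 2 (valence 2) → 0 H
  atom 2: C, bond orders sum to 4 (valence 4) → 0 H
  atom 3: O, bond orders sum to 2 (valence 2) → 0 H
  atom 4: C, bond orders sum to 1 (valence 4) → 3 H
  atom 5: C, bond orders sum to 4 (valence 4) → 0 H
  atom 6: C, bond orders sum to 3 (valence 4) → 1 H
  atom 7: C, bond orders sum to 4 (valence 4) → 0 H
  atom 8: F (halogen, monovalent) → 0 H
  atom 9: S, bond orders sum to 2 (valence 2) → 0 H
  atom 10: C, bond orders sum to 4 (valence 4) → 0 H
  atom 11: I (halogen, monovalent) → 0 H
Totals → C:6, H:4, F:1, I:1, O:2, S:1.
In Hill order: C6H4FIO2S.

C6H4FIO2S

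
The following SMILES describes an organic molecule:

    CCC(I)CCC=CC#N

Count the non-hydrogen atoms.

Every atom symbol written in the SMILES (organic subset) is one heavy atom; implicit H are not written.
Heavy atoms by element → C:8, I:1, N:1.
Total: 10.

10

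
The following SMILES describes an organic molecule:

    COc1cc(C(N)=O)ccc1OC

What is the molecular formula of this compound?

C9H11NO3

Walk through each heavy atom and fill implicit hydrogens from standard valence (C 4, N 3, O 2, S 2, halogen 1); for lowercase aromatic atoms, an aromatic c carries 1 H when it has two neighbours and 0 H with three, and aromatic n carries 0 H:
  atom 1: C, bond orders sum to 1 (valence 4) → 3 H
  atom 2: O, bond orders sum to 2 (valence 2) → 0 H
  atom 3: aromatic c, 3 neighbours → 0 H
  atom 4: aromatic c, 2 neighbours → 1 H
  atom 5: aromatic c, 3 neighbours → 0 H
  atom 6: C, bond orders sum to 4 (valence 4) → 0 H
  atom 7: N, bond orders sum to 1 (valence 3) → 2 H
  atom 8: O, bond orders sum to 2 (valence 2) → 0 H
  atom 9: aromatic c, 2 neighbours → 1 H
  atom 10: aromatic c, 2 neighbours → 1 H
  atom 11: aromatic c, 3 neighbours → 0 H
  atom 12: O, bond orders sum to 2 (valence 2) → 0 H
  atom 13: C, bond orders sum to 1 (valence 4) → 3 H
Totals → C:9, H:11, N:1, O:3.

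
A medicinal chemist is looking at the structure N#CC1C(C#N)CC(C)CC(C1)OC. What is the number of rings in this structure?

In SMILES, each pair of matching ring-closure digits denotes one ring-closing bond; the number of such bonds equals the number of independent rings.
Ring-closure bonds here: 1.

1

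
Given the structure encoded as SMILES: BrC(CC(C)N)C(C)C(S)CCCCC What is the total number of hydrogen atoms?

26

Walk through each heavy atom and fill implicit hydrogens from standard valence (C 4, N 3, O 2, S 2, halogen 1):
  atom 1: Br (halogen, monovalent) → 0 H
  atom 2: C, bond orders sum to 3 (valence 4) → 1 H
  atom 3: C, bond orders sum to 2 (valence 4) → 2 H
  atom 4: C, bond orders sum to 3 (valence 4) → 1 H
  atom 5: C, bond orders sum to 1 (valence 4) → 3 H
  atom 6: N, bond orders sum to 1 (valence 3) → 2 H
  atom 7: C, bond orders sum to 3 (valence 4) → 1 H
  atom 8: C, bond orders sum to 1 (valence 4) → 3 H
  atom 9: C, bond orders sum to 3 (valence 4) → 1 H
  atom 10: S, bond orders sum to 1 (valence 2) → 1 H
  atom 11: C, bond orders sum to 2 (valence 4) → 2 H
  atom 12: C, bond orders sum to 2 (valence 4) → 2 H
  atom 13: C, bond orders sum to 2 (valence 4) → 2 H
  atom 14: C, bond orders sum to 2 (valence 4) → 2 H
  atom 15: C, bond orders sum to 1 (valence 4) → 3 H
Total hydrogens: 26.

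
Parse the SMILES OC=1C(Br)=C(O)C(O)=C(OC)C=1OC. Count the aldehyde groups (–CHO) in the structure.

0

Scan the SMILES for the aldehyde motif — none present.
Groups that are present: 2 ether, 3 hydroxyl.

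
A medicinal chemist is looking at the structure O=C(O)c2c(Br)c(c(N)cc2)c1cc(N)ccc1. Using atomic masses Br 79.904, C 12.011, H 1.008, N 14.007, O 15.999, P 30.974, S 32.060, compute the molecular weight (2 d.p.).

307.15 g/mol

First, the molecular formula is C13H11BrN2O2 (counting implicit H from valence).
  Br: 1 × 79.904 = 79.904
  C: 13 × 12.011 = 156.143
  H: 11 × 1.008 = 11.088
  N: 2 × 14.007 = 28.014
  O: 2 × 15.999 = 31.998
Sum: 1×79.904 + 13×12.011 + 11×1.008 + 2×14.007 + 2×15.999 = 307.147 → 307.15 g/mol.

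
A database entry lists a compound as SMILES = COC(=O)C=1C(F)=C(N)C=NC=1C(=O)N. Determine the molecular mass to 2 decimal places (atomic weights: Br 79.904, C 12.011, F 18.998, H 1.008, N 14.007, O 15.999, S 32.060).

First, the molecular formula is C8H8FN3O3 (counting implicit H from valence).
  C: 8 × 12.011 = 96.088
  F: 1 × 18.998 = 18.998
  H: 8 × 1.008 = 8.064
  N: 3 × 14.007 = 42.021
  O: 3 × 15.999 = 47.997
Sum: 8×12.011 + 1×18.998 + 8×1.008 + 3×14.007 + 3×15.999 = 213.168 → 213.17 g/mol.

213.17 g/mol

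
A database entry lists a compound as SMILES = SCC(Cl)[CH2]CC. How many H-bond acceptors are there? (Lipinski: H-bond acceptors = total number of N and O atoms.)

N atoms: 0; O atoms: 0.
Lipinski HBA = 0 + 0 = 0.

0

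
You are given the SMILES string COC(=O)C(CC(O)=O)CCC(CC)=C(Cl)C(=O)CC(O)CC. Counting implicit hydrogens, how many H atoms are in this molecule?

Walk through each heavy atom and fill implicit hydrogens from standard valence (C 4, N 3, O 2, S 2, halogen 1):
  atom 1: C, bond orders sum to 1 (valence 4) → 3 H
  atom 2: O, bond orders sum to 2 (valence 2) → 0 H
  atom 3: C, bond orders sum to 4 (valence 4) → 0 H
  atom 4: O, bond orders sum to 2 (valence 2) → 0 H
  atom 5: C, bond orders sum to 3 (valence 4) → 1 H
  atom 6: C, bond orders sum to 2 (valence 4) → 2 H
  atom 7: C, bond orders sum to 4 (valence 4) → 0 H
  atom 8: O, bond orders sum to 1 (valence 2) → 1 H
  atom 9: O, bond orders sum to 2 (valence 2) → 0 H
  atom 10: C, bond orders sum to 2 (valence 4) → 2 H
  atom 11: C, bond orders sum to 2 (valence 4) → 2 H
  atom 12: C, bond orders sum to 4 (valence 4) → 0 H
  atom 13: C, bond orders sum to 2 (valence 4) → 2 H
  atom 14: C, bond orders sum to 1 (valence 4) → 3 H
  atom 15: C, bond orders sum to 4 (valence 4) → 0 H
  atom 16: Cl (halogen, monovalent) → 0 H
  atom 17: C, bond orders sum to 4 (valence 4) → 0 H
  atom 18: O, bond orders sum to 2 (valence 2) → 0 H
  atom 19: C, bond orders sum to 2 (valence 4) → 2 H
  atom 20: C, bond orders sum to 3 (valence 4) → 1 H
  atom 21: O, bond orders sum to 1 (valence 2) → 1 H
  atom 22: C, bond orders sum to 2 (valence 4) → 2 H
  atom 23: C, bond orders sum to 1 (valence 4) → 3 H
Total hydrogens: 25.

25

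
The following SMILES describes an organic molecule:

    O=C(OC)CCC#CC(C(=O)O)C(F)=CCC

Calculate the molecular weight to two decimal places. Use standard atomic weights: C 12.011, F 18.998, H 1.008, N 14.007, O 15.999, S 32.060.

242.25 g/mol

First, the molecular formula is C12H15FO4 (counting implicit H from valence).
  C: 12 × 12.011 = 144.132
  F: 1 × 18.998 = 18.998
  H: 15 × 1.008 = 15.120
  O: 4 × 15.999 = 63.996
Sum: 12×12.011 + 1×18.998 + 15×1.008 + 4×15.999 = 242.246 → 242.25 g/mol.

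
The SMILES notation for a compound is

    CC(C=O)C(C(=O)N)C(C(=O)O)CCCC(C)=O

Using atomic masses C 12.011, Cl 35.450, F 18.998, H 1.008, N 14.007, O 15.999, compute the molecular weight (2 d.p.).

First, the molecular formula is C12H19NO5 (counting implicit H from valence).
  C: 12 × 12.011 = 144.132
  H: 19 × 1.008 = 19.152
  N: 1 × 14.007 = 14.007
  O: 5 × 15.999 = 79.995
Sum: 12×12.011 + 19×1.008 + 1×14.007 + 5×15.999 = 257.286 → 257.29 g/mol.

257.29 g/mol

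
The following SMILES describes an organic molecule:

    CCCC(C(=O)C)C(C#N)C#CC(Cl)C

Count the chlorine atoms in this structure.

1

Scan the SMILES for Cl atoms (remember two-letter symbols like Cl and Br are single atoms).
Chlorine count: 1.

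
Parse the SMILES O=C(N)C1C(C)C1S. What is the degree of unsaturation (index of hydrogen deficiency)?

Degree of unsaturation = (number of rings) + (number of π bonds).
Ring closures in the SMILES: 1.
π bonds: 1 double bond (each 1 DoU) → 1 DoU from unsaturation.
Total DoU = 1 + 1 = 2.

2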